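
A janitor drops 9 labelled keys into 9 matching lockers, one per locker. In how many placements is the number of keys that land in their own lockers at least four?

6883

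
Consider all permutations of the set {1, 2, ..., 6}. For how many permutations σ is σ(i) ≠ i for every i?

Recurrence: !6 = 5·(!5 + !4).
!6 = 5·(44 + 9) = 5·53 = 265

265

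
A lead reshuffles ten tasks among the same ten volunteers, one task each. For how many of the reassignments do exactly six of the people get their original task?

1890

Choose which 6 of the 10 are fixed: C(10,6) = 210.
The remaining 4 must be deranged: !4 = 9.
Total: 210 × 9 = 1890.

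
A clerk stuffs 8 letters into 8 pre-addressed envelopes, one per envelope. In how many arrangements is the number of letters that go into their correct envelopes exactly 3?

2464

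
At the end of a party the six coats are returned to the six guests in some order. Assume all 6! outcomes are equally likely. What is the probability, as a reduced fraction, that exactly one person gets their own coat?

Favorable outcomes: C(6,1)·!5 = 6·44 = 264.
Total outcomes: 6! = 720.
Probability = 264/720 = 11/30.

11/30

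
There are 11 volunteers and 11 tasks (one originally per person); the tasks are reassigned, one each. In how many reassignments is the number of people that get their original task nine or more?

# with exactly i fixed is C(11,i)·!(11-i); sum over i=9..11:
  i=9: C(11,9)·!2 = 55·1 = 55
  i=10: C(11,10)·!1 = 11·0 = 0
  i=11: C(11,11)·!0 = 1·1 = 1
Total = 56.

56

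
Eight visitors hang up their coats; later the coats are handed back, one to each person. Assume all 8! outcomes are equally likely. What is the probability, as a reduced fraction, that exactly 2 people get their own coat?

53/288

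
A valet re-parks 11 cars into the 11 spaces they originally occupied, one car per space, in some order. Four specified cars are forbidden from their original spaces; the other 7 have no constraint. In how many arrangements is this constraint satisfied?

27422640

Let A_j be the event that the j-th constrained one is fixed. By inclusion-exclusion over the 4 events:
Σ_{j=0}^{4} (-1)^j C(4,j)(11-j)!
= C(4,0)·11! - C(4,1)·10! + C(4,2)·9! - C(4,3)·8! + C(4,4)·7!
= 39916800 - 14515200 + 2177280 - 161280 + 5040
= 27422640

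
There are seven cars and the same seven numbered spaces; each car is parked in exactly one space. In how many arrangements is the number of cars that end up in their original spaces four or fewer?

5018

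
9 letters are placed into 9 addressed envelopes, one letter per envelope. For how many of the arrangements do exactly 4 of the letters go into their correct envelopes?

Choose which 4 of the 9 are fixed: C(9,4) = 126.
The other 5 form a derangement: !5 = 44.
Total: 126 × 44 = 5544.

5544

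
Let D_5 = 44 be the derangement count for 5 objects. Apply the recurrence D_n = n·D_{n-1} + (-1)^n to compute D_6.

265

D_6 = 6·44 + 1 = 265.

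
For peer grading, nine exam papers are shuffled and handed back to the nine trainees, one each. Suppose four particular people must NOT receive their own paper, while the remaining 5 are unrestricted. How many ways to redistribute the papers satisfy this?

Let A_j be the event that the j-th constrained one is fixed. By inclusion-exclusion over the 4 events:
Σ_{j=0}^{4} (-1)^j C(4,j)(9-j)!
= C(4,0)·9! - C(4,1)·8! + C(4,2)·7! - C(4,3)·6! + C(4,4)·5!
= 362880 - 161280 + 30240 - 2880 + 120
= 229080

229080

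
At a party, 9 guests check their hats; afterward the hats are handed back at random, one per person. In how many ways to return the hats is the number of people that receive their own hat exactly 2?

66744

Choose which 2 of the 9 are fixed: C(9,2) = 36.
The remaining 7 must be deranged: !7 = 1854.
Total: 36 × 1854 = 66744.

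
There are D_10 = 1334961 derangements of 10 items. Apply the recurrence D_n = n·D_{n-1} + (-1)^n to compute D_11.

14684570

D_11 = 11·1334961 - 1 = 14684570.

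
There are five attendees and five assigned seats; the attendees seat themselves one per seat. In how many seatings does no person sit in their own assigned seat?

44

Use !n = n·!(n-1) + (-1)^n.
!5 = 5·9 - 1 = 44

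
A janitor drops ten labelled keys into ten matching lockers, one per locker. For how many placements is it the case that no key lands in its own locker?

1334961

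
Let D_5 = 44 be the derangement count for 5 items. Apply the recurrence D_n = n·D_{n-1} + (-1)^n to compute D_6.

265

D_6 = 6·44 + 1 = 265.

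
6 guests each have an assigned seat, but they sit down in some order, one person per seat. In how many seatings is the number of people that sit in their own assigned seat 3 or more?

56

Sum C(6,i)·!(6-i) for i = 3..6:
  i=3: C(6,3)·!3 = 20·2 = 40
  i=4: C(6,4)·!2 = 15·1 = 15
  i=5: C(6,5)·!1 = 6·0 = 0
  i=6: C(6,6)·!0 = 1·1 = 1
Total = 56.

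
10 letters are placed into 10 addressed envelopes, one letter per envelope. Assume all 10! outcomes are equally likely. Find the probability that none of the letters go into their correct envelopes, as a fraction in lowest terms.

16481/44800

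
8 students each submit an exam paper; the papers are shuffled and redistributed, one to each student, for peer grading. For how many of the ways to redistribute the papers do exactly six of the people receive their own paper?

Choose which 6 of the 8 are fixed: C(8,6) = 28.
The other 2 form a derangement: !2 = 1.
Total: 28 × 1 = 28.

28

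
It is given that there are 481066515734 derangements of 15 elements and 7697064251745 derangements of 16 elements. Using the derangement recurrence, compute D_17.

130850092279664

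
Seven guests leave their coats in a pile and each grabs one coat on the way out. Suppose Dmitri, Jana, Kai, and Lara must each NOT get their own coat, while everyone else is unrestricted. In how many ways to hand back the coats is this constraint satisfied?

2790

Let A_j be the event that the j-th constrained one is fixed. By inclusion-exclusion over the 4 events:
Σ_{j=0}^{4} (-1)^j C(4,j)(7-j)!
= C(4,0)·7! - C(4,1)·6! + C(4,2)·5! - C(4,3)·4! + C(4,4)·3!
= 5040 - 2880 + 720 - 96 + 6
= 2790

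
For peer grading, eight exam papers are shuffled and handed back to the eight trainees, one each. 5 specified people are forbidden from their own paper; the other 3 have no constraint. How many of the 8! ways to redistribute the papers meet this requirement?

21234

Let A_j be the event that the j-th constrained one is fixed. By inclusion-exclusion over the 5 events:
Σ_{j=0}^{5} (-1)^j C(5,j)(8-j)!
= C(5,0)·8! - C(5,1)·7! + C(5,2)·6! - C(5,3)·5! + C(5,4)·4! - C(5,5)·3!
= 40320 - 25200 + 7200 - 1200 + 120 - 6
= 21234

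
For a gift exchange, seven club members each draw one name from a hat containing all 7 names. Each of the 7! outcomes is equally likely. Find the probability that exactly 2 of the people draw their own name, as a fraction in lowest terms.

Favorable outcomes: C(7,2)·!5 = 21·44 = 924.
Total outcomes: 7! = 5040.
Probability = 924/5040 = 11/60.

11/60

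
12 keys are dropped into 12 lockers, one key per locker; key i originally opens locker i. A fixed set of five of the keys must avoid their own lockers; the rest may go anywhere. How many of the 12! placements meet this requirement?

312273360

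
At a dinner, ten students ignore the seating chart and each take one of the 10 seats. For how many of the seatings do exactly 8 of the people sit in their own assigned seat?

45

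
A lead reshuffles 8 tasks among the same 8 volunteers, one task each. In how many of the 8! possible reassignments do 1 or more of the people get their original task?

# with exactly i fixed is C(8,i)·!(8-i); sum over i=1..8:
  i=1: C(8,1)·!7 = 8·1854 = 14832
  i=2: C(8,2)·!6 = 28·265 = 7420
  i=3: C(8,3)·!5 = 56·44 = 2464
  i=4: C(8,4)·!4 = 70·9 = 630
  i=5: C(8,5)·!3 = 56·2 = 112
  i=6: C(8,6)·!2 = 28·1 = 28
  i=7: C(8,7)·!1 = 8·0 = 0
  i=8: C(8,8)·!0 = 1·1 = 1
Total = 25487.

25487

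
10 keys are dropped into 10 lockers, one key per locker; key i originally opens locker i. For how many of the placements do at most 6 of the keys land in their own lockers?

Sum C(10,i)·!(10-i) for i = 0..6:
  i=0: C(10,0)·!10 = 1·1334961 = 1334961
  i=1: C(10,1)·!9 = 10·133496 = 1334960
  i=2: C(10,2)·!8 = 45·14833 = 667485
  i=3: C(10,3)·!7 = 120·1854 = 222480
  i=4: C(10,4)·!6 = 210·265 = 55650
  i=5: C(10,5)·!5 = 252·44 = 11088
  i=6: C(10,6)·!4 = 210·9 = 1890
Total = 3628514.

3628514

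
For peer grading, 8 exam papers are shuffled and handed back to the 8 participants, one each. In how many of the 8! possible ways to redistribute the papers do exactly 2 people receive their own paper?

7420

Pick the 2 fixed positions: C(8,2) = 28 ways.
The other 6 form a derangement: !6 = 265.
Total: 28 × 265 = 7420.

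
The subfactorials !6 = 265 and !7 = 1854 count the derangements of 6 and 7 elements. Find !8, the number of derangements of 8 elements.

14833

!8 = (8-1)·(!7 + !6) = 7·(1854 + 265) = 7·2119 = 14833.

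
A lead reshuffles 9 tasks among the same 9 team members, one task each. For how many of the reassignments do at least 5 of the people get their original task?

1339

# with exactly i fixed is C(9,i)·!(9-i); sum over i=5..9:
  i=5: C(9,5)·!4 = 126·9 = 1134
  i=6: C(9,6)·!3 = 84·2 = 168
  i=7: C(9,7)·!2 = 36·1 = 36
  i=8: C(9,8)·!1 = 9·0 = 0
  i=9: C(9,9)·!0 = 1·1 = 1
Total = 1339.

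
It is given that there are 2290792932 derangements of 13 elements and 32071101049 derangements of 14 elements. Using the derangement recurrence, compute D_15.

D_15 = (15-1)·(D_14 + D_13) = 14·(32071101049 + 2290792932) = 14·34361893981 = 481066515734.

481066515734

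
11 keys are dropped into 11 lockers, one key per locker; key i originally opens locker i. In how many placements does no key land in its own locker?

Recurrence: !11 = 11·!10 + (-1)^11.
!11 = 11·1334961 - 1 = 14684570

14684570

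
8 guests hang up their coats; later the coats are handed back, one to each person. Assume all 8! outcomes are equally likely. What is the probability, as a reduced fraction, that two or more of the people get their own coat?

Favorable outcomes: Σ_{i≥2} C(8,i)·!(8-i) = 28·265 + 56·44 + 70·9 + 56·2 + 28·1 + 8·0 + 1·1 = 10655.
Total outcomes: 8! = 40320.
Probability = 10655/40320 = 2131/8064.

2131/8064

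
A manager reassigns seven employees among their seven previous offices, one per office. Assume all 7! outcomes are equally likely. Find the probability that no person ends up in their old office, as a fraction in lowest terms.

103/280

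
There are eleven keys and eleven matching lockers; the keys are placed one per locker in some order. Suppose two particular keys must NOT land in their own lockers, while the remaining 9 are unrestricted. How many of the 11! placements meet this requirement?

Inclusion-exclusion on the 2 forbidden self-matches:
Σ_{j=0}^{2} (-1)^j C(2,j)(11-j)!
= C(2,0)·11! - C(2,1)·10! + C(2,2)·9!
= 39916800 - 7257600 + 362880
= 33022080

33022080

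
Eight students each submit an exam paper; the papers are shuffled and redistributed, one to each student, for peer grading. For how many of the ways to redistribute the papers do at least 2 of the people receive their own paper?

Sum C(8,i)·!(8-i) for i = 2..8:
  i=2: C(8,2)·!6 = 28·265 = 7420
  i=3: C(8,3)·!5 = 56·44 = 2464
  i=4: C(8,4)·!4 = 70·9 = 630
  i=5: C(8,5)·!3 = 56·2 = 112
  i=6: C(8,6)·!2 = 28·1 = 28
  i=7: C(8,7)·!1 = 8·0 = 0
  i=8: C(8,8)·!0 = 1·1 = 1
Total = 10655.

10655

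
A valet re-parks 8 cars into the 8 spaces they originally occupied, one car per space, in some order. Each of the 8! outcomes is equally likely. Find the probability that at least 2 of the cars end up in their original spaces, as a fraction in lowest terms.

Favorable outcomes: Σ_{i≥2} C(8,i)·!(8-i) = 28·265 + 56·44 + 70·9 + 56·2 + 28·1 + 8·0 + 1·1 = 10655.
Total outcomes: 8! = 40320.
Probability = 10655/40320 = 2131/8064.

2131/8064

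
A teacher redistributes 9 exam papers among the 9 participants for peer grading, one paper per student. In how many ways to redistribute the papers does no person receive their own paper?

!9 = 9! · Σ_{k=0}^{9} (-1)^k/k!
= 9! - 9!/1! + 9!/2! - 9!/3! + 9!/4! - 9!/5! + 9!/6! - 9!/7! + 9!/8! - 9!/9!
= 362880 - 362880 + 181440 - 60480 + 15120 - 3024 + 504 - 72 + 9 - 1
= 133496

133496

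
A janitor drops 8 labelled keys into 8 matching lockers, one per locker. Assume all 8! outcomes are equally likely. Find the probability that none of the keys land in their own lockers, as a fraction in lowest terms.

Favorable outcomes: !8 = 14833.
Total outcomes: 8! = 40320.
Probability = 14833/40320 = 2119/5760.

2119/5760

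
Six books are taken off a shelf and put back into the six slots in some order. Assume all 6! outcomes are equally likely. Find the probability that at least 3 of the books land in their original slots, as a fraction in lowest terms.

7/90

Favorable outcomes: Σ_{i≥3} C(6,i)·!(6-i) = 20·2 + 15·1 + 6·0 + 1·1 = 56.
Total outcomes: 6! = 720.
Probability = 56/720 = 7/90.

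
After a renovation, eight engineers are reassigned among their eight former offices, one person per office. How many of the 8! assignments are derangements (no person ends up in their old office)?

14833

!8 is the nearest integer to 8!/e.
8! = 40320, and 40320/e ≈ 14832.90, so !8 = 14833.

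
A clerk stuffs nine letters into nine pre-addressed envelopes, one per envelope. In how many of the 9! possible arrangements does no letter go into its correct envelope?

!9 is the nearest integer to 9!/e.
9! = 362880, and 362880/e ≈ 133496.09, so !9 = 133496.

133496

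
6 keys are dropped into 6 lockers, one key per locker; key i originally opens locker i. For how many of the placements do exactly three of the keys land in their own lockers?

40

Pick the 3 fixed positions: C(6,3) = 20 ways.
The remaining 3 must be deranged: !3 = 2.
Total: 20 × 2 = 40.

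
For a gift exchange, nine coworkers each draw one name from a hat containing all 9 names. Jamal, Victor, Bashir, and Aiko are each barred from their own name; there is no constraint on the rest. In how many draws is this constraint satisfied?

229080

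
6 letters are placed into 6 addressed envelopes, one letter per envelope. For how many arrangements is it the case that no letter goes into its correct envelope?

265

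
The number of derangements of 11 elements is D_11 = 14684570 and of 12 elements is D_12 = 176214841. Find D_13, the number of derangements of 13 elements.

2290792932

D_13 = (13-1)·(D_12 + D_11) = 12·(176214841 + 14684570) = 12·190899411 = 2290792932.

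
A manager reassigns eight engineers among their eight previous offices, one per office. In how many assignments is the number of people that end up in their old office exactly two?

7420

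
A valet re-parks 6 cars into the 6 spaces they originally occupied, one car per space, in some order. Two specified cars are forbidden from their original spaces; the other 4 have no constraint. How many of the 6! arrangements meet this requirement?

Inclusion-exclusion on the 2 forbidden self-matches:
Σ_{j=0}^{2} (-1)^j C(2,j)(6-j)!
= C(2,0)·6! - C(2,1)·5! + C(2,2)·4!
= 720 - 240 + 24
= 504

504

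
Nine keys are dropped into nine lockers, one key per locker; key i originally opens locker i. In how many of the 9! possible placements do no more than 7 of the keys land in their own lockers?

362879

# with exactly i fixed is C(9,i)·!(9-i); sum over i=0..7:
  i=0: C(9,0)·!9 = 1·133496 = 133496
  i=1: C(9,1)·!8 = 9·14833 = 133497
  i=2: C(9,2)·!7 = 36·1854 = 66744
  i=3: C(9,3)·!6 = 84·265 = 22260
  i=4: C(9,4)·!5 = 126·44 = 5544
  i=5: C(9,5)·!4 = 126·9 = 1134
  i=6: C(9,6)·!3 = 84·2 = 168
  i=7: C(9,7)·!2 = 36·1 = 36
Total = 362879.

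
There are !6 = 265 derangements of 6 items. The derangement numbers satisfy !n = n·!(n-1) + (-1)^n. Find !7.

1854

!7 = 7·265 - 1 = 1854.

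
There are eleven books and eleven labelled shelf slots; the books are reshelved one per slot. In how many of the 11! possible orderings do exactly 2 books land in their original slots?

7342280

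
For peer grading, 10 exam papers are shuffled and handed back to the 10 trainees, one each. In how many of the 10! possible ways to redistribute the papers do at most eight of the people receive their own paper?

# with exactly i fixed is C(10,i)·!(10-i); sum over i=0..8:
  i=0: C(10,0)·!10 = 1·1334961 = 1334961
  i=1: C(10,1)·!9 = 10·133496 = 1334960
  i=2: C(10,2)·!8 = 45·14833 = 667485
  i=3: C(10,3)·!7 = 120·1854 = 222480
  i=4: C(10,4)·!6 = 210·265 = 55650
  i=5: C(10,5)·!5 = 252·44 = 11088
  i=6: C(10,6)·!4 = 210·9 = 1890
  i=7: C(10,7)·!3 = 120·2 = 240
  i=8: C(10,8)·!2 = 45·1 = 45
Total = 3628799.

3628799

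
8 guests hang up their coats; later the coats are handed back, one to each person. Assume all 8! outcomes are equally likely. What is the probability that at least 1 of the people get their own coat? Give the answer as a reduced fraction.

Favorable outcomes: Σ_{i≥1} C(8,i)·!(8-i) = 8·1854 + 28·265 + 56·44 + 70·9 + 56·2 + 28·1 + 8·0 + 1·1 = 25487.
Total outcomes: 8! = 40320.
Probability = 25487/40320 = 3641/5760.

3641/5760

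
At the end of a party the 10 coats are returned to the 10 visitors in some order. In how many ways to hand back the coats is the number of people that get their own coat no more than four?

3615536

# with exactly i fixed is C(10,i)·!(10-i); sum over i=0..4:
  i=0: C(10,0)·!10 = 1·1334961 = 1334961
  i=1: C(10,1)·!9 = 10·133496 = 1334960
  i=2: C(10,2)·!8 = 45·14833 = 667485
  i=3: C(10,3)·!7 = 120·1854 = 222480
  i=4: C(10,4)·!6 = 210·265 = 55650
Total = 3615536.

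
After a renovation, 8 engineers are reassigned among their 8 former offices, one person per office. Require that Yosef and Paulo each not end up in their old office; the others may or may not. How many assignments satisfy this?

30960

Inclusion-exclusion on the 2 forbidden self-matches:
Σ_{j=0}^{2} (-1)^j C(2,j)(8-j)!
= C(2,0)·8! - C(2,1)·7! + C(2,2)·6!
= 40320 - 10080 + 720
= 30960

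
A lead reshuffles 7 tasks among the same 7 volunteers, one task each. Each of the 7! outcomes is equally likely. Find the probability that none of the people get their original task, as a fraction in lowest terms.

Favorable outcomes: !7 = 1854.
Total outcomes: 7! = 5040.
Probability = 1854/5040 = 103/280.

103/280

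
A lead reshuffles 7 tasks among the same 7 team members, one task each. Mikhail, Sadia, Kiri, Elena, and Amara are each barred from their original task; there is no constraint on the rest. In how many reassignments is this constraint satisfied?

2428

Inclusion-exclusion on the 5 forbidden self-matches:
Σ_{j=0}^{5} (-1)^j C(5,j)(7-j)!
= C(5,0)·7! - C(5,1)·6! + C(5,2)·5! - C(5,3)·4! + C(5,4)·3! - C(5,5)·2!
= 5040 - 3600 + 1200 - 240 + 30 - 2
= 2428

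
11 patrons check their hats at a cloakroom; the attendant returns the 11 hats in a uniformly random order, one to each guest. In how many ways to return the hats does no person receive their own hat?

14684570

Use !n = (n-1)(!(n-1) + !(n-2)).
!11 = 10·(1334961 + 133496) = 10·1468457 = 14684570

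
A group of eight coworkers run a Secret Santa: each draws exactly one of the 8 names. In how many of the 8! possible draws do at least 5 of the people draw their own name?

Sum C(8,i)·!(8-i) for i = 5..8:
  i=5: C(8,5)·!3 = 56·2 = 112
  i=6: C(8,6)·!2 = 28·1 = 28
  i=7: C(8,7)·!1 = 8·0 = 0
  i=8: C(8,8)·!0 = 1·1 = 1
Total = 141.

141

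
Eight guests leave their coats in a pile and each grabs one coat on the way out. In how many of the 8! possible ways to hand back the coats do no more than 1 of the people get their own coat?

29665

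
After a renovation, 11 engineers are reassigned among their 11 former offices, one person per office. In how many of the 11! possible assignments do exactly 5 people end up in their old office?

122430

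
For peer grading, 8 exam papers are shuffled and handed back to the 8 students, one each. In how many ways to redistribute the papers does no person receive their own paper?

14833

Recurrence: !8 = 8·!7 + (-1)^8.
!8 = 8·1854 + 1 = 14833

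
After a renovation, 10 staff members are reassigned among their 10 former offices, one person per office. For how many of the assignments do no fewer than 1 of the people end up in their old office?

Sum C(10,i)·!(10-i) for i = 1..10:
  i=1: C(10,1)·!9 = 10·133496 = 1334960
  i=2: C(10,2)·!8 = 45·14833 = 667485
  i=3: C(10,3)·!7 = 120·1854 = 222480
  i=4: C(10,4)·!6 = 210·265 = 55650
  i=5: C(10,5)·!5 = 252·44 = 11088
  i=6: C(10,6)·!4 = 210·9 = 1890
  i=7: C(10,7)·!3 = 120·2 = 240
  i=8: C(10,8)·!2 = 45·1 = 45
  i=9: C(10,9)·!1 = 10·0 = 0
  i=10: C(10,10)·!0 = 1·1 = 1
Total = 2293839.

2293839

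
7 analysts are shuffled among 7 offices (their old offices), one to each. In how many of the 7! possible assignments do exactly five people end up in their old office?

21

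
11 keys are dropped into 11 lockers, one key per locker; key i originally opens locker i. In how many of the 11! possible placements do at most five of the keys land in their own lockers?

Sum C(11,i)·!(11-i) for i = 0..5:
  i=0: C(11,0)·!11 = 1·14684570 = 14684570
  i=1: C(11,1)·!10 = 11·1334961 = 14684571
  i=2: C(11,2)·!9 = 55·133496 = 7342280
  i=3: C(11,3)·!8 = 165·14833 = 2447445
  i=4: C(11,4)·!7 = 330·1854 = 611820
  i=5: C(11,5)·!6 = 462·265 = 122430
Total = 39893116.

39893116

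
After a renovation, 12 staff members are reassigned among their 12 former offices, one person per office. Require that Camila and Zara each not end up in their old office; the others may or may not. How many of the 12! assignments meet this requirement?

402796800

Inclusion-exclusion on the 2 forbidden self-matches:
Σ_{j=0}^{2} (-1)^j C(2,j)(12-j)!
= C(2,0)·12! - C(2,1)·11! + C(2,2)·10!
= 479001600 - 79833600 + 3628800
= 402796800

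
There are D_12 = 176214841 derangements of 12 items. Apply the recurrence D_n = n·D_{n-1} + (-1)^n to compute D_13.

D_13 = 13·176214841 - 1 = 2290792932.

2290792932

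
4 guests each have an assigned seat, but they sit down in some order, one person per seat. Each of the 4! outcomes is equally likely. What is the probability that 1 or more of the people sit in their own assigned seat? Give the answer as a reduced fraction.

5/8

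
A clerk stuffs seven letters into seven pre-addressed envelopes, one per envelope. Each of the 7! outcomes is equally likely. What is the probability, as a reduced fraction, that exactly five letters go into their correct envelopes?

1/240

Favorable outcomes: C(7,5)·!2 = 21·1 = 21.
Total outcomes: 7! = 5040.
Probability = 21/5040 = 1/240.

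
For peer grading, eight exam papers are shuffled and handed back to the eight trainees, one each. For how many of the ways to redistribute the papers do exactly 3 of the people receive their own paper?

2464

Choose which 3 of the 8 are fixed: C(8,3) = 56.
The remaining 5 must be deranged: !5 = 44.
Total: 56 × 44 = 2464.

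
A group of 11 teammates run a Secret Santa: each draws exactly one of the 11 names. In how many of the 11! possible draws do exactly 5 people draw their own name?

122430

Choose which 5 of the 11 are fixed: C(11,5) = 462.
The other 6 form a derangement: !6 = 265.
Total: 462 × 265 = 122430.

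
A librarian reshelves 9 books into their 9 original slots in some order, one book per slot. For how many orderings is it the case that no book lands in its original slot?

133496

The number of derangements of 9 is !9 = Σ_{k=0}^{9} (-1)^k·9!/k!
= 9! - 9!/1! + 9!/2! - 9!/3! + 9!/4! - 9!/5! + 9!/6! - 9!/7! + 9!/8! - 9!/9!
= 362880 - 362880 + 181440 - 60480 + 15120 - 3024 + 504 - 72 + 9 - 1
= 133496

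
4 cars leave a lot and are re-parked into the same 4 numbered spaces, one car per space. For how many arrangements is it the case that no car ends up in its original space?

9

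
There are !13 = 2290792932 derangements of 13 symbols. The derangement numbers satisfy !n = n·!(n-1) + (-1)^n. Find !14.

32071101049

!14 = 14·2290792932 + 1 = 32071101049.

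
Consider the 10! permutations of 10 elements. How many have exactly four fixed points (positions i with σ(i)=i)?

55650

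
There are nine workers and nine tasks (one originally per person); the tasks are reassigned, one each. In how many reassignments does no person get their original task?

133496

The subfactorial !9 = [9!/e] (nearest integer).
9! = 362880, and 362880/e ≈ 133496.09, so !9 = 133496.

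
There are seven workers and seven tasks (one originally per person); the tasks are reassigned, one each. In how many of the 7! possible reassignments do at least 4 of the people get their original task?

92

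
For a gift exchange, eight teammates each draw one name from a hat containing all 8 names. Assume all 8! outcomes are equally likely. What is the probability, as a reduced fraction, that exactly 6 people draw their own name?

Favorable outcomes: C(8,6)·!2 = 28·1 = 28.
Total outcomes: 8! = 40320.
Probability = 28/40320 = 1/1440.

1/1440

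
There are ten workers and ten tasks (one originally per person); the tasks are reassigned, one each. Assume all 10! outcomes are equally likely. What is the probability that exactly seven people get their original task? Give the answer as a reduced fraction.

1/15120

Favorable outcomes: C(10,7)·!3 = 120·2 = 240.
Total outcomes: 10! = 3628800.
Probability = 240/3628800 = 1/15120.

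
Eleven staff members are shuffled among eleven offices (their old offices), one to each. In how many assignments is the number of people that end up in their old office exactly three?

Choose which 3 of the 11 are fixed: C(11,3) = 165.
The other 8 form a derangement: !8 = 14833.
Total: 165 × 14833 = 2447445.

2447445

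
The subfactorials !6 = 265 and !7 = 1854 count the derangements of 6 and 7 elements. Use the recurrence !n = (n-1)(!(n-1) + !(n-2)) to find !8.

14833

!8 = (8-1)·(!7 + !6) = 7·(1854 + 265) = 7·2119 = 14833.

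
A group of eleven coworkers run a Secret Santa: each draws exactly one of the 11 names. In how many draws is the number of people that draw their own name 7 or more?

Sum C(11,i)·!(11-i) for i = 7..11:
  i=7: C(11,7)·!4 = 330·9 = 2970
  i=8: C(11,8)·!3 = 165·2 = 330
  i=9: C(11,9)·!2 = 55·1 = 55
  i=10: C(11,10)·!1 = 11·0 = 0
  i=11: C(11,11)·!0 = 1·1 = 1
Total = 3356.

3356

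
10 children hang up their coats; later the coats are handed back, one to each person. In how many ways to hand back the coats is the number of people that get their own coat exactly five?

Choose which 5 of the 10 are fixed: C(10,5) = 252.
The other 5 form a derangement: !5 = 44.
Total: 252 × 44 = 11088.

11088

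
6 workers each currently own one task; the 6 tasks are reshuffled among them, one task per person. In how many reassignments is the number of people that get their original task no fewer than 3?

Sum C(6,i)·!(6-i) for i = 3..6:
  i=3: C(6,3)·!3 = 20·2 = 40
  i=4: C(6,4)·!2 = 15·1 = 15
  i=5: C(6,5)·!1 = 6·0 = 0
  i=6: C(6,6)·!0 = 1·1 = 1
Total = 56.

56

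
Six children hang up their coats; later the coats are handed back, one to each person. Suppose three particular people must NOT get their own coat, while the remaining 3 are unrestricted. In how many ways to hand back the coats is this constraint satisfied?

426

Let A_j be the event that the j-th constrained one is fixed. By inclusion-exclusion over the 3 events:
Σ_{j=0}^{3} (-1)^j C(3,j)(6-j)!
= C(3,0)·6! - C(3,1)·5! + C(3,2)·4! - C(3,3)·3!
= 720 - 360 + 72 - 6
= 426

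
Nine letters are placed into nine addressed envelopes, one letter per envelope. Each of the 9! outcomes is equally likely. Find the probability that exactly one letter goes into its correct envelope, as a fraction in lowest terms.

Favorable outcomes: C(9,1)·!8 = 9·14833 = 133497.
Total outcomes: 9! = 362880.
Probability = 133497/362880 = 2119/5760.

2119/5760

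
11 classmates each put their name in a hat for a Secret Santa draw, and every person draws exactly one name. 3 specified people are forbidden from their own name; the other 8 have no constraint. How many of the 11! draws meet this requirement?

Let A_j be the event that the j-th constrained one is fixed. By inclusion-exclusion over the 3 events:
Σ_{j=0}^{3} (-1)^j C(3,j)(11-j)!
= C(3,0)·11! - C(3,1)·10! + C(3,2)·9! - C(3,3)·8!
= 39916800 - 10886400 + 1088640 - 40320
= 30078720

30078720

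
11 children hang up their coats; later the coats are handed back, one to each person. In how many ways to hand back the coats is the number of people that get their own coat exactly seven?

Choose which 7 of the 11 are fixed: C(11,7) = 330.
The other 4 form a derangement: !4 = 9.
Total: 330 × 9 = 2970.

2970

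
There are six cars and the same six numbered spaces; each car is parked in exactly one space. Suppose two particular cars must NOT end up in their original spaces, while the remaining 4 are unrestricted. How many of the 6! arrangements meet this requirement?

Inclusion-exclusion on the 2 forbidden self-matches:
Σ_{j=0}^{2} (-1)^j C(2,j)(6-j)!
= C(2,0)·6! - C(2,1)·5! + C(2,2)·4!
= 720 - 240 + 24
= 504

504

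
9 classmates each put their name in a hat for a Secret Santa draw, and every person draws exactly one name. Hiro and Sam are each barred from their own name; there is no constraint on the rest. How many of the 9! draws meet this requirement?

287280

Inclusion-exclusion on the 2 forbidden self-matches:
Σ_{j=0}^{2} (-1)^j C(2,j)(9-j)!
= C(2,0)·9! - C(2,1)·8! + C(2,2)·7!
= 362880 - 80640 + 5040
= 287280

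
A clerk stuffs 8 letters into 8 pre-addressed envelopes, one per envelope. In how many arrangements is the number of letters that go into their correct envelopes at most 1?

29665

Sum C(8,i)·!(8-i) for i = 0..1:
  i=0: C(8,0)·!8 = 1·14833 = 14833
  i=1: C(8,1)·!7 = 8·1854 = 14832
Total = 29665.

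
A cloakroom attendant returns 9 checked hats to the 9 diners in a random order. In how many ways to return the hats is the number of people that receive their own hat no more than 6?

362843

# with exactly i fixed is C(9,i)·!(9-i); sum over i=0..6:
  i=0: C(9,0)·!9 = 1·133496 = 133496
  i=1: C(9,1)·!8 = 9·14833 = 133497
  i=2: C(9,2)·!7 = 36·1854 = 66744
  i=3: C(9,3)·!6 = 84·265 = 22260
  i=4: C(9,4)·!5 = 126·44 = 5544
  i=5: C(9,5)·!4 = 126·9 = 1134
  i=6: C(9,6)·!3 = 84·2 = 168
Total = 362843.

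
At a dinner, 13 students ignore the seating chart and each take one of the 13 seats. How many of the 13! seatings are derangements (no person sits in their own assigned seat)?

2290792932

!13 is the nearest integer to 13!/e.
13! = 6227020800, and 6227020800/e ≈ 2290792932.07, so !13 = 2290792932.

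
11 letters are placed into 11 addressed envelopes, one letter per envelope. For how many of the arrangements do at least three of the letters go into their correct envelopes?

# with exactly i fixed is C(11,i)·!(11-i); sum over i=3..11:
  i=3: C(11,3)·!8 = 165·14833 = 2447445
  i=4: C(11,4)·!7 = 330·1854 = 611820
  i=5: C(11,5)·!6 = 462·265 = 122430
  i=6: C(11,6)·!5 = 462·44 = 20328
  i=7: C(11,7)·!4 = 330·9 = 2970
  i=8: C(11,8)·!3 = 165·2 = 330
  i=9: C(11,9)·!2 = 55·1 = 55
  i=10: C(11,10)·!1 = 11·0 = 0
  i=11: C(11,11)·!0 = 1·1 = 1
Total = 3205379.

3205379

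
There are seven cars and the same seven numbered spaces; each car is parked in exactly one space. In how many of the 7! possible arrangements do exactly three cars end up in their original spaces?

Choose which 3 of the 7 are fixed: C(7,3) = 35.
The remaining 4 must be deranged: !4 = 9.
Total: 35 × 9 = 315.

315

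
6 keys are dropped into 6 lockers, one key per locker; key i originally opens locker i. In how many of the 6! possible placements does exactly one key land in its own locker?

264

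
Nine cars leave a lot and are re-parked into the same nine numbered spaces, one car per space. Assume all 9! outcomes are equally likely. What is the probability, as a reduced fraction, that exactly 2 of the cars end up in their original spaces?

Favorable outcomes: C(9,2)·!7 = 36·1854 = 66744.
Total outcomes: 9! = 362880.
Probability = 66744/362880 = 103/560.

103/560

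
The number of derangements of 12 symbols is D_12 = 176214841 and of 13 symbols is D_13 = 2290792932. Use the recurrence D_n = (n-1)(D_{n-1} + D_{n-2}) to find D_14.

32071101049

D_14 = (14-1)·(D_13 + D_12) = 13·(2290792932 + 176214841) = 13·2467007773 = 32071101049.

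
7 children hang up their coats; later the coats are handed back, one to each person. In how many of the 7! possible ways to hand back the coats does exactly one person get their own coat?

1855

Choose which one of the 7 is fixed: C(7,1) = 7.
The remaining 6 must be deranged: !6 = 265.
Total: 7 × 265 = 1855.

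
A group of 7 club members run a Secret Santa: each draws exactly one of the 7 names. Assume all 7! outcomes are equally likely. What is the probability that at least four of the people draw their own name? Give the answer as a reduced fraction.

23/1260

Favorable outcomes: Σ_{i≥4} C(7,i)·!(7-i) = 35·2 + 21·1 + 7·0 + 1·1 = 92.
Total outcomes: 7! = 5040.
Probability = 92/5040 = 23/1260.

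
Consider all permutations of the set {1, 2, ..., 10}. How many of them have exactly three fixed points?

Choose which 3 of the 10 are fixed: C(10,3) = 120.
The other 7 form a derangement: !7 = 1854.
Total: 120 × 1854 = 222480.

222480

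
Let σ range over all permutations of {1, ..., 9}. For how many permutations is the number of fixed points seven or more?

# with exactly i fixed is C(9,i)·!(9-i); sum over i=7..9:
  i=7: C(9,7)·!2 = 36·1 = 36
  i=8: C(9,8)·!1 = 9·0 = 0
  i=9: C(9,9)·!0 = 1·1 = 1
Total = 37.

37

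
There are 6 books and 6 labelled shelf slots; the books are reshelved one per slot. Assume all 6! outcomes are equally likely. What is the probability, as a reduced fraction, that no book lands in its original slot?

53/144

Favorable outcomes: !6 = 265.
Total outcomes: 6! = 720.
Probability = 265/720 = 53/144.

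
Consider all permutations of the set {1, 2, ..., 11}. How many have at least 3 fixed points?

3205379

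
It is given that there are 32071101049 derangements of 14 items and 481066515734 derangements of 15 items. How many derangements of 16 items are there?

7697064251745

D_16 = (16-1)·(D_15 + D_14) = 15·(481066515734 + 32071101049) = 15·513137616783 = 7697064251745.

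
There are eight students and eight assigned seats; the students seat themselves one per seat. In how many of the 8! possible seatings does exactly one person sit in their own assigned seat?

14832

Pick the single fixed position: C(8,1) = 8 ways.
The remaining 7 must be deranged: !7 = 1854.
Total: 8 × 1854 = 14832.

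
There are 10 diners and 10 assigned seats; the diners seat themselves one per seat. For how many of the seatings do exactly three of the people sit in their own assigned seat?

222480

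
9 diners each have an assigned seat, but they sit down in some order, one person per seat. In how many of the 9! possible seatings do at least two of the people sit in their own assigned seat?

95887

# with exactly i fixed is C(9,i)·!(9-i); sum over i=2..9:
  i=2: C(9,2)·!7 = 36·1854 = 66744
  i=3: C(9,3)·!6 = 84·265 = 22260
  i=4: C(9,4)·!5 = 126·44 = 5544
  i=5: C(9,5)·!4 = 126·9 = 1134
  i=6: C(9,6)·!3 = 84·2 = 168
  i=7: C(9,7)·!2 = 36·1 = 36
  i=8: C(9,8)·!1 = 9·0 = 0
  i=9: C(9,9)·!0 = 1·1 = 1
Total = 95887.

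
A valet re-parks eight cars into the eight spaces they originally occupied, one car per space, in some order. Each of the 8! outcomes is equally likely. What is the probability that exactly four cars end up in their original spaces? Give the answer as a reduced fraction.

Favorable outcomes: C(8,4)·!4 = 70·9 = 630.
Total outcomes: 8! = 40320.
Probability = 630/40320 = 1/64.

1/64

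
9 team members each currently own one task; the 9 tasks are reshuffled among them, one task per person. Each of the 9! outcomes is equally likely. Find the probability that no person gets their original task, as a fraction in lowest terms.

16687/45360

Favorable outcomes: !9 = 133496.
Total outcomes: 9! = 362880.
Probability = 133496/362880 = 16687/45360.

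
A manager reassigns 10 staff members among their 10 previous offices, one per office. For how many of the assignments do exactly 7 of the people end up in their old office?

Pick the 7 fixed positions: C(10,7) = 120 ways.
The other 3 form a derangement: !3 = 2.
Total: 120 × 2 = 240.

240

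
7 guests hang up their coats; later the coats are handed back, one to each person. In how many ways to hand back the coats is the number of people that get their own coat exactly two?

Choose which 2 of the 7 are fixed: C(7,2) = 21.
The other 5 form a derangement: !5 = 44.
Total: 21 × 44 = 924.

924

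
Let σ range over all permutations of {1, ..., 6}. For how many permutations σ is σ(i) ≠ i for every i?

265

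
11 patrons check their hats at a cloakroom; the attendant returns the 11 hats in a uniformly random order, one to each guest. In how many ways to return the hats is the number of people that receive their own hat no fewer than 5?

146114

Sum C(11,i)·!(11-i) for i = 5..11:
  i=5: C(11,5)·!6 = 462·265 = 122430
  i=6: C(11,6)·!5 = 462·44 = 20328
  i=7: C(11,7)·!4 = 330·9 = 2970
  i=8: C(11,8)·!3 = 165·2 = 330
  i=9: C(11,9)·!2 = 55·1 = 55
  i=10: C(11,10)·!1 = 11·0 = 0
  i=11: C(11,11)·!0 = 1·1 = 1
Total = 146114.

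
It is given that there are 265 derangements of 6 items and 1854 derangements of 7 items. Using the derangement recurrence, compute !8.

14833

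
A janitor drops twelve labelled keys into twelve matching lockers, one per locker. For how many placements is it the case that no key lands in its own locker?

176214841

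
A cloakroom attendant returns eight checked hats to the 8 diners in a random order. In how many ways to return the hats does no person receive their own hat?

14833

!8 is the nearest integer to 8!/e.
8! = 40320, and 40320/e ≈ 14832.90, so !8 = 14833.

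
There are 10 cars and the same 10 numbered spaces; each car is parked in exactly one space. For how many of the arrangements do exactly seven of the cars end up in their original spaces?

240

Pick the 7 fixed positions: C(10,7) = 120 ways.
The other 3 form a derangement: !3 = 2.
Total: 120 × 2 = 240.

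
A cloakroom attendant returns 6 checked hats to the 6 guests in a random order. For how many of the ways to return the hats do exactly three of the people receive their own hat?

40

Choose which 3 of the 6 are fixed: C(6,3) = 20.
The other 3 form a derangement: !3 = 2.
Total: 20 × 2 = 40.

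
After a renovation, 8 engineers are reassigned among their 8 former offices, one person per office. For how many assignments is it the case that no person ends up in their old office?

14833

!8 = 8! · Σ_{k=0}^{8} (-1)^k/k!
= 8! - 8!/1! + 8!/2! - 8!/3! + 8!/4! - 8!/5! + 8!/6! - 8!/7! + 8!/8!
= 40320 - 40320 + 20160 - 6720 + 1680 - 336 + 56 - 8 + 1
= 14833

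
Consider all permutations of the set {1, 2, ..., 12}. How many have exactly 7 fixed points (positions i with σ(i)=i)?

34848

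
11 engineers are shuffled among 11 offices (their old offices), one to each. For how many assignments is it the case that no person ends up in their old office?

14684570

Recurrence: !11 = 10·(!10 + !9).
!11 = 10·(1334961 + 133496) = 10·1468457 = 14684570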